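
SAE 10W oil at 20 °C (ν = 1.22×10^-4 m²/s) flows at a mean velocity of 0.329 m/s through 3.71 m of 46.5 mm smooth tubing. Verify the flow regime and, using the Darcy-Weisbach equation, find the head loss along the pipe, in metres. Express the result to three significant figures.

h_f ≈ 0.225 m

Re = VD/ν = 0.329·0.04650/1.22×10^-4 = 125 → laminar (Re < 2300)
f = 64/Re = 0.5104
h_f = f(L/D)V²/(2g) = 0.5104·(3.71/0.04650)·0.329²/(2·9.81) = 0.2246 m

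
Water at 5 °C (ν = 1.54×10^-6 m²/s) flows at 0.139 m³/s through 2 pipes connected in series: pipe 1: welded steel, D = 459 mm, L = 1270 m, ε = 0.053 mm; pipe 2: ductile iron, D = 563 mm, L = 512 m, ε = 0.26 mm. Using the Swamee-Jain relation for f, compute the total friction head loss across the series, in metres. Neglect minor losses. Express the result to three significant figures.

H ≈ 1.86 m

Pipe 1: V = 0.8400 m/s, Re = 2.50×10^5, ε/D = 1.15×10^-4, f = 0.01597, h_1 = f(L/D)V²/2g = 1.590 m
Pipe 2: V = 0.5584 m/s, Re = 2.04×10^5, ε/D = 4.62×10^-4, f = 0.01869, h_2 = f(L/D)V²/2g = 0.2701 m
Series → Q common, losses add: H = Σh = 1.860 m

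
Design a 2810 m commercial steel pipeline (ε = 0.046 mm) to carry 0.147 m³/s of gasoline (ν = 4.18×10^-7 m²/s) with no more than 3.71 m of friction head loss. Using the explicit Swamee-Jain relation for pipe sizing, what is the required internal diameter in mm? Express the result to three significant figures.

D ≈ 453 mm

Swamee-Jain (Type III): D = 0.66·[ε^1.25·(LQ²/(gh_f))^4.75 + ν·Q^9.4·(L/(gh_f))^5.2]^0.04
LQ²/(gh_f) = 1.668; L/(gh_f) = 77.21
Term 1 = ε^1.25·(…)^4.75 = 4.31×10^-5; Term 2 = ν·Q^9.4·(…)^5.2 = 4.07×10^-5
D = 0.66·(4.31×10^-5 + 4.07×10^-5)^0.04 = 0.4534 m = 453 mm
Check: V = 0.910 m/s, Re = 9.88×10^5, f = 0.01354, h_f = 3.55 m ≈ 3.71 m ✓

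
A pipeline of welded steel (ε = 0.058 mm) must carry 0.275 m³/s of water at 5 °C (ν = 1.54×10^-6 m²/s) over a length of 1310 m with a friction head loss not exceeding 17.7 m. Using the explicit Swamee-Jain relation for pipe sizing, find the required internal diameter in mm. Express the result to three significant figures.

Swamee-Jain (Type III): D = 0.66·[ε^1.25·(LQ²/(gh_f))^4.75 + ν·Q^9.4·(L/(gh_f))^5.2]^0.04
LQ²/(gh_f) = 0.5706; L/(gh_f) = 7.544
Term 1 = ε^1.25·(…)^4.75 = 3.52×10^-7; Term 2 = ν·Q^9.4·(…)^5.2 = 3.03×10^-7
D = 0.66·(3.52×10^-7 + 3.03×10^-7)^0.04 = 0.3734 m = 373 mm
Check: V = 2.51 m/s, Re = 6.09×10^5, f = 0.01480, h_f = 16.7 m ≈ 17.7 m ✓

D ≈ 373 mm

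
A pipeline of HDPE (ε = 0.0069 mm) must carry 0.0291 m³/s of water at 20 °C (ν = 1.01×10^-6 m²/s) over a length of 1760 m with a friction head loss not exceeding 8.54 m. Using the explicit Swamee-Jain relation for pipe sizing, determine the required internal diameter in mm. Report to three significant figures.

Swamee-Jain (Type III): D = 0.66·[ε^1.25·(LQ²/(gh_f))^4.75 + ν·Q^9.4·(L/(gh_f))^5.2]^0.04
LQ²/(gh_f) = 0.01779; L/(gh_f) = 21.01
Term 1 = ε^1.25·(…)^4.75 = 1.73×10^-15; Term 2 = ν·Q^9.4·(…)^5.2 = 2.76×10^-14
D = 0.66·(1.73×10^-15 + 2.76×10^-14)^0.04 = 0.1898 m = 190 mm
Check: V = 1.03 m/s, Re = 1.93×10^5, f = 0.01596, h_f = 7.98 m ≈ 8.54 m ✓

D ≈ 190 mm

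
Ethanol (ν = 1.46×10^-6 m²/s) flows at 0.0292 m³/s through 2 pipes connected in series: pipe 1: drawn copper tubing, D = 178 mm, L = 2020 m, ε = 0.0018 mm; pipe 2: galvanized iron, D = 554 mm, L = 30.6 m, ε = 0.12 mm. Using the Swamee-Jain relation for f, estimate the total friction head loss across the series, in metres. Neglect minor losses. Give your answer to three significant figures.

H ≈ 13.3 m

Pipe 1: V = 1.173 m/s, Re = 1.43×10^5, ε/D = 1.01×10^-5, f = 0.01667, h_1 = f(L/D)V²/2g = 13.28 m
Pipe 2: V = 0.1211 m/s, Re = 4.60×10^4, ε/D = 2.17×10^-4, f = 0.02198, h_2 = f(L/D)V²/2g = 9.079×10^-4 m
Series → Q common, losses add: H = Σh = 13.28 m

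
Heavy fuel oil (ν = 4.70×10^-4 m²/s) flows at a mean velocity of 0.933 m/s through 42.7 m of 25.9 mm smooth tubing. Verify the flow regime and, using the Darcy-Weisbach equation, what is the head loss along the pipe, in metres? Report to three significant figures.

Re = VD/ν = 0.933·0.02590/4.70×10^-4 = 51.4 → laminar (Re < 2300)
f = 64/Re = 1.245
h_f = f(L/D)V²/(2g) = 1.245·(42.7/0.02590)·0.933²/(2·9.81) = 91.05 m

h_f ≈ 91.1 m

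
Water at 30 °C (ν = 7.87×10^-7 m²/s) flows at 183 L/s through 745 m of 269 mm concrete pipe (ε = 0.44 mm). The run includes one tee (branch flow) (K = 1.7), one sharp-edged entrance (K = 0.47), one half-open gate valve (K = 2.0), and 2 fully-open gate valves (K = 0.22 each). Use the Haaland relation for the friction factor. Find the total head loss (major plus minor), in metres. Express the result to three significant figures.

V = 4Q/(πD²) = 3.220 m/s; V²/2g = 0.5285 m
Re = 1.10×10^6, ε/D = 0.00164 → f = 0.02243 (Haaland)
Major: h_f = f(L/D)·V²/2g = 0.02243·2770·0.5285 = 32.83 m
Minor: ΣK = 4.61; h_m = ΣK·V²/2g = 2.436 m
Total H_L = 32.83 + 2.436 = 35.27 m

H_L ≈ 35.3 m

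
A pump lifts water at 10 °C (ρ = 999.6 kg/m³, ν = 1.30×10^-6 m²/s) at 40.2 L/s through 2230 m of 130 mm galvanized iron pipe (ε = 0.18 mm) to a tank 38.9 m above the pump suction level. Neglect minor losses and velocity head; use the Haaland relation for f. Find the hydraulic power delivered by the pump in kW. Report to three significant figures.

P_hyd ≈ 84.9 kW

V = 4Q/(πD²) = 3.029 m/s; Re = 3.03×10^5; ε/D = 0.00138; f = 0.02201
h_f = f(L/D)V²/2g = 176.5 m
Total head H = z + h_f = 38.9 + 176.5 = 215.4 m
P_hyd = ρgQH = 999.6·9.81·0.0402·215.4 = 84.91 kW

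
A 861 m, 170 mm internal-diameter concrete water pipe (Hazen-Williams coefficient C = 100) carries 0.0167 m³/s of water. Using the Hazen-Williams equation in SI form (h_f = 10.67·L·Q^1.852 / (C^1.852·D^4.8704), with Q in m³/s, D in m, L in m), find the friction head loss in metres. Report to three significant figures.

h_f ≈ 5.20 m

h_f = 10.67·861·0.0167^1.852 / (100^1.852·0.170^4.8704) = 5.196 m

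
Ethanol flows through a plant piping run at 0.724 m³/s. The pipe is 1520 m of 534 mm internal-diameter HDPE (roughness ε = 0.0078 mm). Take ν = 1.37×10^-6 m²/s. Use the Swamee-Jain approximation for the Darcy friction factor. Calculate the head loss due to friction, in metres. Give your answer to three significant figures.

h_f ≈ 17.5 m

V = 4Q/(πD²) = 4·0.724/(π·0.534²) = 3.233 m/s
Re = VD/ν = 3.233·0.534/1.37×10^-6 = 1.26×10^6 → turbulent
ε/D = 0.0078/534 = 1.46×10^-5
Swamee-Jain: f = 0.01157
h_f = f(L/D)V²/(2g) = 0.01157·(1520/0.534)·3.233²/(2·9.81) = 17.55 m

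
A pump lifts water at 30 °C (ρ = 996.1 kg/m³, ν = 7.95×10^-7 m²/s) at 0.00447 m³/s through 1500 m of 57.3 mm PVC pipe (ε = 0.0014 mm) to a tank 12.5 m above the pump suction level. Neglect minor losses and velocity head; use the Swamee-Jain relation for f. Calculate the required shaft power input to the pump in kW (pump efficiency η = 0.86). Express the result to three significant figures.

V = 4Q/(πD²) = 1.733 m/s; Re = 1.25×10^5; ε/D = 2.44×10^-5; f = 0.01723
h_f = f(L/D)V²/2g = 69.08 m
Total head H = z + h_f = 12.5 + 69.08 = 81.58 m
P_hyd = ρgQH = 996.1·9.81·0.00447·81.58 = 3.563 kW
P_shaft = P_hyd/η = 3.563/0.86 = 4.143 kW

P_shaft ≈ 4.14 kW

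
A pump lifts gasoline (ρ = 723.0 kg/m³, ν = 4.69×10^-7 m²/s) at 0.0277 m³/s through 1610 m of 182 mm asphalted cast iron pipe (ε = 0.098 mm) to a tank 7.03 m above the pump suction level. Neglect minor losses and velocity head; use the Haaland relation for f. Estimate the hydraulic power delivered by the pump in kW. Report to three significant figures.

V = 4Q/(πD²) = 1.065 m/s; Re = 4.13×10^5; ε/D = 5.38×10^-4; f = 0.01797
h_f = f(L/D)V²/2g = 9.186 m
Total head H = z + h_f = 7.03 + 9.186 = 16.22 m
P_hyd = ρgQH = 723.0·9.81·0.0277·16.22 = 3.186 kW

P_hyd ≈ 3.19 kW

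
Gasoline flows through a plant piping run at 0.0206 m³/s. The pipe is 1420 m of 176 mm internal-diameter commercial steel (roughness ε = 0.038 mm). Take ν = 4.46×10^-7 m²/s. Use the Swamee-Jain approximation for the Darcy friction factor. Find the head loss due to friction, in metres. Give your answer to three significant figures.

h_f ≈ 4.79 m

V = 4Q/(πD²) = 4·0.0206/(π·0.176²) = 0.8467 m/s
Re = VD/ν = 0.8467·0.176/4.46×10^-7 = 3.34×10^5 → turbulent
ε/D = 0.038/176 = 2.16×10^-4
Swamee-Jain: f = 0.01625
h_f = f(L/D)V²/(2g) = 0.01625·(1420/0.176)·0.8467²/(2·9.81) = 4.792 m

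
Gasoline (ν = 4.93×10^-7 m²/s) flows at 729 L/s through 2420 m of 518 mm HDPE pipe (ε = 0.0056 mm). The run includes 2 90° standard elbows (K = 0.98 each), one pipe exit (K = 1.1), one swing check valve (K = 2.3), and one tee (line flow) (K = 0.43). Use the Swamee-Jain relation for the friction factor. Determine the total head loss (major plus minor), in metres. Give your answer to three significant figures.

V = 4Q/(πD²) = 3.459 m/s; V²/2g = 0.6099 m
Re = 3.63×10^6, ε/D = 1.08×10^-5 → f = 0.01001 (Swamee-Jain)
Major: h_f = f(L/D)·V²/2g = 0.01001·4672·0.6099 = 28.53 m
Minor: ΣK = 5.79; h_m = ΣK·V²/2g = 3.531 m
Total H_L = 28.53 + 3.531 = 32.06 m

H_L ≈ 32.1 m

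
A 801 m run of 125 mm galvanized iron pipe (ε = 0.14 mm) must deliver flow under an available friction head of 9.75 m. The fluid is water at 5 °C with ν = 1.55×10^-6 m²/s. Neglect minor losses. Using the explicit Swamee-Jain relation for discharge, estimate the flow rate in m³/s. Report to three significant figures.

Q ≈ 0.0141 m³/s

Swamee-Jain (Type II): Q = -0.965·√(gD⁵h_f/L)·ln[ε/(3.7D) + √(3.17ν²L/(gD³h_f))]
√(gD⁵h_f/L) = √(9.81·0.125⁵·9.75/801) = 0.001909
ε/(3.7D) = 3.03×10^-4; √(3.17ν²L/(gD³h_f)) = 1.81×10^-4
Q = -0.965·0.001909·ln(4.834×10^-4) = 0.01406 m³/s
Check: V = 1.15 m/s, Re = 9.24×10^4, f = 0.02291, h_f = 9.83 m ≈ 9.75 m ✓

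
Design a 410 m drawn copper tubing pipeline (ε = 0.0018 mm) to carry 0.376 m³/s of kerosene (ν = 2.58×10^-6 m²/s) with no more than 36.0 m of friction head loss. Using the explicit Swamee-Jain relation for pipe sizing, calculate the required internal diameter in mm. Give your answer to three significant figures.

Swamee-Jain (Type III): D = 0.66·[ε^1.25·(LQ²/(gh_f))^4.75 + ν·Q^9.4·(L/(gh_f))^5.2]^0.04
LQ²/(gh_f) = 0.1641; L/(gh_f) = 1.161
Term 1 = ε^1.25·(…)^4.75 = 1.23×10^-11; Term 2 = ν·Q^9.4·(…)^5.2 = 5.69×10^-10
D = 0.66·(1.23×10^-11 + 5.69×10^-10)^0.04 = 0.2819 m = 282 mm
Check: V = 6.02 m/s, Re = 6.58×10^5, f = 0.01259, h_f = 33.9 m ≈ 36.0 m ✓

D ≈ 282 mm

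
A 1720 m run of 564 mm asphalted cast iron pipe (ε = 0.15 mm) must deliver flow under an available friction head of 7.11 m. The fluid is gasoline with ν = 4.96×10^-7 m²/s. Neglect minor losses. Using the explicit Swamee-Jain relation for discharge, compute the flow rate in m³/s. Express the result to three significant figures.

Swamee-Jain (Type II): Q = -0.965·√(gD⁵h_f/L)·ln[ε/(3.7D) + √(3.17ν²L/(gD³h_f))]
√(gD⁵h_f/L) = √(9.81·0.564⁵·7.11/1720) = 0.04811
ε/(3.7D) = 7.19×10^-5; √(3.17ν²L/(gD³h_f)) = 1.04×10^-5
Q = -0.965·0.04811·ln(8.223×10^-5) = 0.4366 m³/s
Check: V = 1.75 m/s, Re = 1.99×10^6, f = 0.01506, h_f = 7.15 m ≈ 7.11 m ✓

Q ≈ 0.437 m³/s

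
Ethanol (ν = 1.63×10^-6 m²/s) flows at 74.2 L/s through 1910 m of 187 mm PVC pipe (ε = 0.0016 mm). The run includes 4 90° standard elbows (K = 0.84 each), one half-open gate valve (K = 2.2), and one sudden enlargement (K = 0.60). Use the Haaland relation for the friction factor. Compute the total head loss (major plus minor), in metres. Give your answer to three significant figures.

V = 4Q/(πD²) = 2.702 m/s; V²/2g = 0.3720 m
Re = 3.10×10^5, ε/D = 8.56×10^-6 → f = 0.01432 (Haaland)
Major: h_f = f(L/D)·V²/2g = 0.01432·10214·0.3720 = 54.43 m
Minor: ΣK = 6.16; h_m = ΣK·V²/2g = 2.292 m
Total H_L = 54.43 + 2.292 = 56.72 m

H_L ≈ 56.7 m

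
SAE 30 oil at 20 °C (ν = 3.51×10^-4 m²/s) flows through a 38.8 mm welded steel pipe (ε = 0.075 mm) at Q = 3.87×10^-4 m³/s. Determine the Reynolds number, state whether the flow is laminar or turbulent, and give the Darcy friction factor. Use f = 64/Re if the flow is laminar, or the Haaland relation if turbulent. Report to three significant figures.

Re ≈ 36.2; laminar; f = 64/Re ≈ 1.77

V = 4Q/(πD²) = 0.3273 m/s
Re = VD/ν = 0.3273·0.0388/3.51×10^-4 = 36.2
Re < 2300 → laminar → f = 64/Re = 1.769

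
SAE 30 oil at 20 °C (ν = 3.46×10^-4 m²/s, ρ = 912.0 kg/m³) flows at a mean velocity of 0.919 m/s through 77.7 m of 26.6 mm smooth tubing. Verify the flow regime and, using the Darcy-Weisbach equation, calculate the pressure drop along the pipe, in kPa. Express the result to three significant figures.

Δp ≈ 1020 kPa

Re = VD/ν = 0.919·0.02660/3.46×10^-4 = 70.7 → laminar (Re < 2300)
f = 64/Re = 0.9059
h_f = f(L/D)V²/(2g) = 0.9059·(77.7/0.02660)·0.919²/(2·9.81) = 113.9 m
Δp = ρg·h_f = 912.0·9.81·113.9 = 1019 kPa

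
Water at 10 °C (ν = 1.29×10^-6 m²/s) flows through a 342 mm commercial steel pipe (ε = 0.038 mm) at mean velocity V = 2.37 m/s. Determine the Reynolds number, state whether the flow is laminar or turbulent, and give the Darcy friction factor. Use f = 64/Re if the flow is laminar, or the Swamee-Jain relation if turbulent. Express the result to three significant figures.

Re ≈ 6.28×10^5; turbulent; f ≈ 0.0142

Re = VD/ν = 2.370·0.342/1.29×10^-6 = 6.28×10^5
Re > 4000 → turbulent; ε/D = 1.11×10^-4
Swamee-Jain: f = 0.01425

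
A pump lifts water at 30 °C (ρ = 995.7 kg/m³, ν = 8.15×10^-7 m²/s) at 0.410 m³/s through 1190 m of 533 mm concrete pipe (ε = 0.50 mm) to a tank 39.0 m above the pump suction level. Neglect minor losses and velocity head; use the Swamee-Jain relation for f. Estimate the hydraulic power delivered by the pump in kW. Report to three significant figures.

P_hyd ≈ 186 kW

V = 4Q/(πD²) = 1.838 m/s; Re = 1.20×10^6; ε/D = 9.38×10^-4; f = 0.01968
h_f = f(L/D)V²/2g = 7.563 m
Total head H = z + h_f = 39.0 + 7.563 = 46.56 m
P_hyd = ρgQH = 995.7·9.81·0.410·46.56 = 186.5 kW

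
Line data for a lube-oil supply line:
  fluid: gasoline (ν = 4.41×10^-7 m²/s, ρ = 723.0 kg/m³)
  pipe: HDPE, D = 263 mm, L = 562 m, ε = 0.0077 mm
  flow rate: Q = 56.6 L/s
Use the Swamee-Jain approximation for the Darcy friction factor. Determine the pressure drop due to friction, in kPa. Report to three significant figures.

V = 4Q/(πD²) = 4·0.0566/(π·0.263²) = 1.042 m/s
Re = VD/ν = 1.042·0.263/4.41×10^-7 = 6.21×10^5 → turbulent
ε/D = 0.0077/263 = 2.93×10^-5
Swamee-Jain: f = 0.01311
h_f = f(L/D)V²/(2g) = 0.01311·(562/0.263)·1.042²/(2·9.81) = 1.550 m
Δp = ρg·h_f = 723.0·9.81·1.550 = 10.99 kPa

Δp ≈ 11.0 kPa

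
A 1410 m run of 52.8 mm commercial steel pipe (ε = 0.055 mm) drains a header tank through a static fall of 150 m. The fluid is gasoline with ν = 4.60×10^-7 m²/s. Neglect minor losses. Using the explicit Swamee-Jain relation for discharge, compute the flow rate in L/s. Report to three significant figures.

Swamee-Jain (Type II): Q = -0.965·√(gD⁵h_f/L)·ln[ε/(3.7D) + √(3.17ν²L/(gD³h_f))]
√(gD⁵h_f/L) = √(9.81·0.0528⁵·150/1410) = 6.544×10^-4
ε/(3.7D) = 2.82×10^-4; √(3.17ν²L/(gD³h_f)) = 6.61×10^-5
Q = -0.965·6.544×10^-4·ln(3.476×10^-4) = 0.005030 m³/s
Check: V = 2.30 m/s, Re = 2.64×10^5, f = 0.02104, h_f = 151 m ≈ 150 m ✓

Q ≈ 5.03 L/s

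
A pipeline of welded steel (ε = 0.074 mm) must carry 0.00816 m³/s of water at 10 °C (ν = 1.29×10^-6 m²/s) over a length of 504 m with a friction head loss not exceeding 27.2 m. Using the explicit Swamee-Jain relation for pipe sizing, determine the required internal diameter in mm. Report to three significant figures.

Swamee-Jain (Type III): D = 0.66·[ε^1.25·(LQ²/(gh_f))^4.75 + ν·Q^9.4·(L/(gh_f))^5.2]^0.04
LQ²/(gh_f) = 1.258×10^-4; L/(gh_f) = 1.889
Term 1 = ε^1.25·(…)^4.75 = 2.04×10^-24; Term 2 = ν·Q^9.4·(…)^5.2 = 8.25×10^-25
D = 0.66·(2.04×10^-24 + 8.25×10^-25)^0.04 = 0.07548 m = 75.5 mm
Check: V = 1.82 m/s, Re = 1.07×10^5, f = 0.02214, h_f = 25.1 m ≈ 27.2 m ✓

D ≈ 75.5 mm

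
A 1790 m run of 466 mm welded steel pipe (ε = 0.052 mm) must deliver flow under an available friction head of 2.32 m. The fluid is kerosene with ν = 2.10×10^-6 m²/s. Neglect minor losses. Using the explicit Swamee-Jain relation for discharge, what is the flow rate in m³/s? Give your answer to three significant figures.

Q ≈ 0.144 m³/s

Swamee-Jain (Type II): Q = -0.965·√(gD⁵h_f/L)·ln[ε/(3.7D) + √(3.17ν²L/(gD³h_f))]
√(gD⁵h_f/L) = √(9.81·0.466⁵·2.32/1790) = 0.01672
ε/(3.7D) = 3.02×10^-5; √(3.17ν²L/(gD³h_f)) = 1.04×10^-4
Q = -0.965·0.01672·ln(1.344×10^-4) = 0.1438 m³/s
Check: V = 0.843 m/s, Re = 1.87×10^5, f = 0.01665, h_f = 2.32 m ≈ 2.32 m ✓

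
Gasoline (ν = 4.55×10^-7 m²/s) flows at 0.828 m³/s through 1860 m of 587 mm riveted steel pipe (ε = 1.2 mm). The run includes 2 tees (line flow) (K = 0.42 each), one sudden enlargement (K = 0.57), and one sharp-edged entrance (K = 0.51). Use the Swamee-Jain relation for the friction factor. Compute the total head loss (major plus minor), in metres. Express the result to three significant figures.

V = 4Q/(πD²) = 3.060 m/s; V²/2g = 0.4771 m
Re = 3.95×10^6, ε/D = 0.00204 → f = 0.02363 (Swamee-Jain)
Major: h_f = f(L/D)·V²/2g = 0.02363·3169·0.4771 = 35.73 m
Minor: ΣK = 1.92; h_m = ΣK·V²/2g = 0.9161 m
Total H_L = 35.73 + 0.9161 = 36.64 m

H_L ≈ 36.6 m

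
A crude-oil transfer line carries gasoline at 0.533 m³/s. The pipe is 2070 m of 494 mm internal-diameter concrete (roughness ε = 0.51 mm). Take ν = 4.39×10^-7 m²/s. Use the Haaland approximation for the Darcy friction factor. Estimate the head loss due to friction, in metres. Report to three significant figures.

V = 4Q/(πD²) = 4·0.533/(π·0.494²) = 2.781 m/s
Re = VD/ν = 2.781·0.494/4.39×10^-7 = 3.13×10^6 → turbulent
ε/D = 0.51/494 = 0.00103
Haaland: f = 0.01991
h_f = f(L/D)V²/(2g) = 0.01991·(2070/0.494)·2.781²/(2·9.81) = 32.89 m

h_f ≈ 32.9 m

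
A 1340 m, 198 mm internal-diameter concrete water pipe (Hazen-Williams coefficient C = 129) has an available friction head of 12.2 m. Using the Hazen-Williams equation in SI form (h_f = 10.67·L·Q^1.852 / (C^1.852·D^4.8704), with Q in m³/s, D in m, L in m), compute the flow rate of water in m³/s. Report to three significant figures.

Rearranging: Q = [h_f·C^1.852·D^4.8704 / (10.67·L)]^(1/1.852)
Q = [12.2·129^1.852·0.198^4.8704 / (10.67·1340)]^0.540 = 0.04017 m³/s

Q ≈ 0.0402 m³/s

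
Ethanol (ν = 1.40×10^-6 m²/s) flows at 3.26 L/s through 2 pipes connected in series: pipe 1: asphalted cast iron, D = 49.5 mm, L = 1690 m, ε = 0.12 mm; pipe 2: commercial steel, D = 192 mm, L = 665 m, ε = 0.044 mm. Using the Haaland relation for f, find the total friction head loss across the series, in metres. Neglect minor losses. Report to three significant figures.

H ≈ 134 m

Pipe 1: V = 1.694 m/s, Re = 5.99×10^4, ε/D = 0.00242, f = 0.02686, h_1 = f(L/D)V²/2g = 134.1 m
Pipe 2: V = 0.1126 m/s, Re = 1.54×10^4, ε/D = 2.29×10^-4, f = 0.02784, h_2 = f(L/D)V²/2g = 0.06231 m
Series → Q common, losses add: H = Σh = 134.2 m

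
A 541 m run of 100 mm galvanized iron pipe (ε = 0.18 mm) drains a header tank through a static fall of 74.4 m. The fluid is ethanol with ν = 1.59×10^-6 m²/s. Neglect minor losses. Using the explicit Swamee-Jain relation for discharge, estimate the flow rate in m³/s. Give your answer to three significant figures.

Swamee-Jain (Type II): Q = -0.965·√(gD⁵h_f/L)·ln[ε/(3.7D) + √(3.17ν²L/(gD³h_f))]
√(gD⁵h_f/L) = √(9.81·0.100⁵·74.4/541) = 0.003673
ε/(3.7D) = 4.86×10^-4; √(3.17ν²L/(gD³h_f)) = 7.71×10^-5
Q = -0.965·0.003673·ln(5.636×10^-4) = 0.02652 m³/s
Check: V = 3.38 m/s, Re = 2.12×10^5, f = 0.02385, h_f = 75.0 m ≈ 74.4 m ✓

Q ≈ 0.0265 m³/s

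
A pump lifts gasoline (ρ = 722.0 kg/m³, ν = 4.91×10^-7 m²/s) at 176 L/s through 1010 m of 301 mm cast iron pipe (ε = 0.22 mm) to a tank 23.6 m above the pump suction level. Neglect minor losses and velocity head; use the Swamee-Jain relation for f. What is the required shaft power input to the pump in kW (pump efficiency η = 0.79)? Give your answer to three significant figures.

V = 4Q/(πD²) = 2.473 m/s; Re = 1.52×10^6; ε/D = 7.31×10^-4; f = 0.01855
h_f = f(L/D)V²/2g = 19.41 m
Total head H = z + h_f = 23.6 + 19.41 = 43.01 m
P_hyd = ρgQH = 722.0·9.81·0.176·43.01 = 53.61 kW
P_shaft = P_hyd/η = 53.61/0.79 = 67.86 kW

P_shaft ≈ 67.9 kW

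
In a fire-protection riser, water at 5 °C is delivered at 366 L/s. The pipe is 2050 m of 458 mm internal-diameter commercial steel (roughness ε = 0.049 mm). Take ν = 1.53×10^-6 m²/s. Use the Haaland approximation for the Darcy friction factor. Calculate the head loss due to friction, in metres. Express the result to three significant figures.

V = 4Q/(πD²) = 4·0.366/(π·0.458²) = 2.222 m/s
Re = VD/ν = 2.222·0.458/1.53×10^-6 = 6.65×10^5 → turbulent
ε/D = 0.049/458 = 1.07×10^-4
Haaland: f = 0.01392
h_f = f(L/D)V²/(2g) = 0.01392·(2050/0.458)·2.222²/(2·9.81) = 15.67 m

h_f ≈ 15.7 m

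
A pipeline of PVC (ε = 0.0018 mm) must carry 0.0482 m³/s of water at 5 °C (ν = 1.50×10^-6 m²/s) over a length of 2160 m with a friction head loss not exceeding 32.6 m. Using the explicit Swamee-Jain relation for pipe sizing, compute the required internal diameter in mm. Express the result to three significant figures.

D ≈ 184 mm

Swamee-Jain (Type III): D = 0.66·[ε^1.25·(LQ²/(gh_f))^4.75 + ν·Q^9.4·(L/(gh_f))^5.2]^0.04
LQ²/(gh_f) = 0.01569; L/(gh_f) = 6.754
Term 1 = ε^1.25·(…)^4.75 = 1.77×10^-16; Term 2 = ν·Q^9.4·(…)^5.2 = 1.29×10^-14
D = 0.66·(1.77×10^-16 + 1.29×10^-14)^0.04 = 0.1837 m = 184 mm
Check: V = 1.82 m/s, Re = 2.23×10^5, f = 0.01531, h_f = 30.3 m ≈ 32.6 m ✓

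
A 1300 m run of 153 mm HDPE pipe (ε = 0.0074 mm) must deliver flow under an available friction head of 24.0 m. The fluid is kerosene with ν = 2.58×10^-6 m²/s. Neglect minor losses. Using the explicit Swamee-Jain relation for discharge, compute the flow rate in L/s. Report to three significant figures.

Swamee-Jain (Type II): Q = -0.965·√(gD⁵h_f/L)·ln[ε/(3.7D) + √(3.17ν²L/(gD³h_f))]
√(gD⁵h_f/L) = √(9.81·0.153⁵·24.0/1300) = 0.003897
ε/(3.7D) = 1.31×10^-5; √(3.17ν²L/(gD³h_f)) = 1.80×10^-4
Q = -0.965·0.003897·ln(1.934×10^-4) = 0.03215 m³/s
Check: V = 1.75 m/s, Re = 1.04×10^5, f = 0.01803, h_f = 23.9 m ≈ 24.0 m ✓

Q ≈ 32.2 L/s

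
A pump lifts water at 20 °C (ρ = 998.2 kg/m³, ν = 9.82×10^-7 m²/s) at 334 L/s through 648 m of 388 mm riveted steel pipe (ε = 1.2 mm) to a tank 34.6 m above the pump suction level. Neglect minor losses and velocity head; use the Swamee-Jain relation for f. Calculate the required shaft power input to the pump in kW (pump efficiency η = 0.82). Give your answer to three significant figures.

V = 4Q/(πD²) = 2.825 m/s; Re = 1.12×10^6; ε/D = 0.00309; f = 0.02657
h_f = f(L/D)V²/2g = 18.05 m
Total head H = z + h_f = 34.6 + 18.05 = 52.65 m
P_hyd = ρgQH = 998.2·9.81·0.334·52.65 = 172.2 kW
P_shaft = P_hyd/η = 172.2/0.82 = 210.0 kW

P_shaft ≈ 210 kW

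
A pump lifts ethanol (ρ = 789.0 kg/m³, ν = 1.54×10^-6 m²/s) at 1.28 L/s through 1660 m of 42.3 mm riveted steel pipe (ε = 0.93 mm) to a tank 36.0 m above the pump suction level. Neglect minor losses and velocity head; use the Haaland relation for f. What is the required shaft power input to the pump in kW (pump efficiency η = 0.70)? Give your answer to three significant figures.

V = 4Q/(πD²) = 0.9108 m/s; Re = 2.50×10^4; ε/D = 0.0220; f = 0.05197
h_f = f(L/D)V²/2g = 86.25 m
Total head H = z + h_f = 36.0 + 86.25 = 122.2 m
P_hyd = ρgQH = 789.0·9.81·0.00128·122.2 = 1.211 kW
P_shaft = P_hyd/η = 1.211/0.70 = 1.730 kW

P_shaft ≈ 1.73 kW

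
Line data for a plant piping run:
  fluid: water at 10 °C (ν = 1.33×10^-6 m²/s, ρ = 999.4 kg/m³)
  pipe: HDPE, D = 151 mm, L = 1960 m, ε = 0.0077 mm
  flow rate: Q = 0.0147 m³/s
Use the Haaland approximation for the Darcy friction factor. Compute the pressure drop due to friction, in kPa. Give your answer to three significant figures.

Δp ≈ 80.0 kPa

V = 4Q/(πD²) = 4·0.0147/(π·0.151²) = 0.8209 m/s
Re = VD/ν = 0.8209·0.151/1.33×10^-6 = 9.32×10^4 → turbulent
ε/D = 0.0077/151 = 5.10×10^-5
Haaland: f = 0.01829
h_f = f(L/D)V²/(2g) = 0.01829·(1960/0.151)·0.8209²/(2·9.81) = 8.155 m
Δp = ρg·h_f = 999.4·9.81·8.155 = 79.95 kPa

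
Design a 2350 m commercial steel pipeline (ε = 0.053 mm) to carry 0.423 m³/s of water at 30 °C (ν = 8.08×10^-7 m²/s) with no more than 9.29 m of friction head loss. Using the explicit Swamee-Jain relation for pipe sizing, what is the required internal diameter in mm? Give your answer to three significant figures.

D ≈ 553 mm

Swamee-Jain (Type III): D = 0.66·[ε^1.25·(LQ²/(gh_f))^4.75 + ν·Q^9.4·(L/(gh_f))^5.2]^0.04
LQ²/(gh_f) = 4.614; L/(gh_f) = 25.79
Term 1 = ε^1.25·(…)^4.75 = 0.00645; Term 2 = ν·Q^9.4·(…)^5.2 = 0.00542
D = 0.66·(0.00645 + 0.00542)^0.04 = 0.5527 m = 553 mm
Check: V = 1.76 m/s, Re = 1.21×10^6, f = 0.01324, h_f = 8.92 m ≈ 9.29 m ✓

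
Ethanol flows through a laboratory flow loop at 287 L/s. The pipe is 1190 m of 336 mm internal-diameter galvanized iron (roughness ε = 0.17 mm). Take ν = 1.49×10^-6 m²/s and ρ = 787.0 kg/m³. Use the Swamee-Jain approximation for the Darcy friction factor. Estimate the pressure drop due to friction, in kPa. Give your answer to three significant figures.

V = 4Q/(πD²) = 4·0.287/(π·0.336²) = 3.237 m/s
Re = VD/ν = 3.237·0.336/1.49×10^-6 = 7.30×10^5 → turbulent
ε/D = 0.17/336 = 5.06×10^-4
Swamee-Jain: f = 0.01752
h_f = f(L/D)V²/(2g) = 0.01752·(1190/0.336)·3.237²/(2·9.81) = 33.14 m
Δp = ρg·h_f = 787.0·9.81·33.14 = 255.9 kPa

Δp ≈ 256 kPa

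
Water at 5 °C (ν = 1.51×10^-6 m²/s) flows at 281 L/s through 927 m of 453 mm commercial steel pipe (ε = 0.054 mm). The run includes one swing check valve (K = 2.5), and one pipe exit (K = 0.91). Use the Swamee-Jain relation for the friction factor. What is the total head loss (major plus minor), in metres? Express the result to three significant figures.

V = 4Q/(πD²) = 1.743 m/s; V²/2g = 0.1549 m
Re = 5.23×10^5, ε/D = 1.19×10^-4 → f = 0.01462 (Swamee-Jain)
Major: h_f = f(L/D)·V²/2g = 0.01462·2046·0.1549 = 4.634 m
Minor: ΣK = 3.41; h_m = ΣK·V²/2g = 0.5283 m
Total H_L = 4.634 + 0.5283 = 5.162 m

H_L ≈ 5.16 m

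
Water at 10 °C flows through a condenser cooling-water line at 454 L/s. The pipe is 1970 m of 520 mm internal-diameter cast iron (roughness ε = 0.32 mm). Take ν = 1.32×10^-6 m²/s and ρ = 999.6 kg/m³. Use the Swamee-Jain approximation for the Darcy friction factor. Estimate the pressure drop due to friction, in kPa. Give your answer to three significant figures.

V = 4Q/(πD²) = 4·0.454/(π·0.520²) = 2.138 m/s
Re = VD/ν = 2.138·0.520/1.32×10^-6 = 8.42×10^5 → turbulent
ε/D = 0.32/520 = 6.15×10^-4
Swamee-Jain: f = 0.01812
h_f = f(L/D)V²/(2g) = 0.01812·(1970/0.520)·2.138²/(2·9.81) = 15.99 m
Δp = ρg·h_f = 999.6·9.81·15.99 = 156.8 kPa

Δp ≈ 157 kPa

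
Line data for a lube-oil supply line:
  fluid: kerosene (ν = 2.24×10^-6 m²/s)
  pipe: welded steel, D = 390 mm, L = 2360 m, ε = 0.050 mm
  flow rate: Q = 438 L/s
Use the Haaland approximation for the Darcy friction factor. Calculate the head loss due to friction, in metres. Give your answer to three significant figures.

h_f ≈ 59.0 m

V = 4Q/(πD²) = 4·0.438/(π·0.390²) = 3.667 m/s
Re = VD/ν = 3.667·0.390/2.24×10^-6 = 6.38×10^5 → turbulent
ε/D = 0.050/390 = 1.28×10^-4
Haaland: f = 0.01423
h_f = f(L/D)V²/(2g) = 0.01423·(2360/0.390)·3.667²/(2·9.81) = 58.99 m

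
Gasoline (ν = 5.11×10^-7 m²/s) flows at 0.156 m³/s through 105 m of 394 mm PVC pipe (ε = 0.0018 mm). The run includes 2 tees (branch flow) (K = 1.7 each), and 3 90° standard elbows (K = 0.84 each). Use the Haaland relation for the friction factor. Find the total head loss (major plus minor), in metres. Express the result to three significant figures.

V = 4Q/(πD²) = 1.280 m/s; V²/2g = 0.08344 m
Re = 9.87×10^5, ε/D = 4.57×10^-6 → f = 0.01169 (Haaland)
Major: h_f = f(L/D)·V²/2g = 0.01169·266.5·0.08344 = 0.2599 m
Minor: ΣK = 5.92; h_m = ΣK·V²/2g = 0.4940 m
Total H_L = 0.2599 + 0.4940 = 0.7539 m

H_L ≈ 0.754 m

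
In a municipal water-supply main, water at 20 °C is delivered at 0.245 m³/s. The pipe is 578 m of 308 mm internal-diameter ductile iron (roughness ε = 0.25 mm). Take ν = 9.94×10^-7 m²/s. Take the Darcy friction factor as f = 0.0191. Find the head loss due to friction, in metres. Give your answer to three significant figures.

h_f ≈ 19.8 m

V = 4Q/(πD²) = 4·0.245/(π·0.308²) = 3.288 m/s
h_f = f(L/D)V²/(2g) = 0.01910·(578/0.308)·3.288²/(2·9.81) = 19.75 m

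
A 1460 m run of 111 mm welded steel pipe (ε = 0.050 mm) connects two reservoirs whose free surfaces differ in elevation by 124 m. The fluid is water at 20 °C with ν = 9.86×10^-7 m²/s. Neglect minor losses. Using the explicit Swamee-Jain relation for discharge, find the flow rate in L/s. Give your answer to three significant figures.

Q ≈ 31.3 L/s

Swamee-Jain (Type II): Q = -0.965·√(gD⁵h_f/L)·ln[ε/(3.7D) + √(3.17ν²L/(gD³h_f))]
√(gD⁵h_f/L) = √(9.81·0.111⁵·124/1460) = 0.003747
ε/(3.7D) = 1.22×10^-4; √(3.17ν²L/(gD³h_f)) = 5.20×10^-5
Q = -0.965·0.003747·ln(1.737×10^-4) = 0.03131 m³/s
Check: V = 3.24 m/s, Re = 3.64×10^5, f = 0.01779, h_f = 125 m ≈ 124 m ✓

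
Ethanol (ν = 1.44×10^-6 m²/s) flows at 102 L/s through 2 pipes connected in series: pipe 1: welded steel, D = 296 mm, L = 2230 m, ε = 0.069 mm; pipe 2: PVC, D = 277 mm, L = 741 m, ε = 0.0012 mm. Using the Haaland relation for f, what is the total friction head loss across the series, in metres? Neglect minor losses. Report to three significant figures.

Pipe 1: V = 1.482 m/s, Re = 3.05×10^5, ε/D = 2.33×10^-4, f = 0.01629, h_1 = f(L/D)V²/2g = 13.74 m
Pipe 2: V = 1.693 m/s, Re = 3.26×10^5, ε/D = 4.33×10^-6, f = 0.01416, h_2 = f(L/D)V²/2g = 5.531 m
Series → Q common, losses add: H = Σh = 19.27 m

H ≈ 19.3 m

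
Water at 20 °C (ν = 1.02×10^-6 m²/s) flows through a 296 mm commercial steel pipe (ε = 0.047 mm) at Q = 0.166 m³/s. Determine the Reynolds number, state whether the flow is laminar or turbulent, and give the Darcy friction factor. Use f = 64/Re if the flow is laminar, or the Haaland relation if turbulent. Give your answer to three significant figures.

V = 4Q/(πD²) = 2.412 m/s
Re = VD/ν = 2.412·0.296/1.02×10^-6 = 7.00×10^5
Re > 4000 → turbulent; ε/D = 1.59×10^-4
Haaland: f = 0.01447

Re ≈ 7.00×10^5; turbulent; f ≈ 0.0145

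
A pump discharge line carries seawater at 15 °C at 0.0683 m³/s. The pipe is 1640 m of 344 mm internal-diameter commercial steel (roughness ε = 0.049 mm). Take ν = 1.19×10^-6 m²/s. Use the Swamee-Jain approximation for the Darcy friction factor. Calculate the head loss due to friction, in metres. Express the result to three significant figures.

h_f ≈ 2.17 m

V = 4Q/(πD²) = 4·0.0683/(π·0.344²) = 0.7349 m/s
Re = VD/ν = 0.7349·0.344/1.19×10^-6 = 2.12×10^5 → turbulent
ε/D = 0.049/344 = 1.42×10^-4
Swamee-Jain: f = 0.01657
h_f = f(L/D)V²/(2g) = 0.01657·(1640/0.344)·0.7349²/(2·9.81) = 2.175 m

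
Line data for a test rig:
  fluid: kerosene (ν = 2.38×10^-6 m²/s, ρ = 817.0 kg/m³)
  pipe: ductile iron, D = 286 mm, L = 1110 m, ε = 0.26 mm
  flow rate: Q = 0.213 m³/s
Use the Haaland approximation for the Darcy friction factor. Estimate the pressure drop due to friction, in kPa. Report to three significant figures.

Δp ≈ 347 kPa

V = 4Q/(πD²) = 4·0.213/(π·0.286²) = 3.316 m/s
Re = VD/ν = 3.316·0.286/2.38×10^-6 = 3.98×10^5 → turbulent
ε/D = 0.26/286 = 9.09×10^-4
Haaland: f = 0.01992
h_f = f(L/D)V²/(2g) = 0.01992·(1110/0.286)·3.316²/(2·9.81) = 43.32 m
Δp = ρg·h_f = 817.0·9.81·43.32 = 347.2 kPa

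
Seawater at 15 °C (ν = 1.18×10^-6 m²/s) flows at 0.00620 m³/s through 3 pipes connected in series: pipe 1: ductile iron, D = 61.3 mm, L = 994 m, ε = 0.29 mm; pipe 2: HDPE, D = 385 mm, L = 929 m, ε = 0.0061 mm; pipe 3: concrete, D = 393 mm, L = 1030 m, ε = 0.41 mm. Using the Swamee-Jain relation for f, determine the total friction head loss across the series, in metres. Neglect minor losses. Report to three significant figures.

H ≈ 113 m

Pipe 1: V = 2.101 m/s, Re = 1.09×10^5, ε/D = 0.00473, f = 0.03100, h_1 = f(L/D)V²/2g = 113.1 m
Pipe 2: V = 0.05326 m/s, Re = 1.74×10^4, ε/D = 1.58×10^-5, f = 0.02679, h_2 = f(L/D)V²/2g = 0.009344 m
Pipe 3: V = 0.05111 m/s, Re = 1.70×10^4, ε/D = 0.00104, f = 0.02912, h_3 = f(L/D)V²/2g = 0.01016 m
Series → Q common, losses add: H = Σh = 113.1 m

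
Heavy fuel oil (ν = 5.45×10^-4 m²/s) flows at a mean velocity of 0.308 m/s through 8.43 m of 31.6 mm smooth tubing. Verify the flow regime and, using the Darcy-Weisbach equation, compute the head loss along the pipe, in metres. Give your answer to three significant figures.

h_f ≈ 4.62 m

Re = VD/ν = 0.308·0.03160/5.45×10^-4 = 17.9 → laminar (Re < 2300)
f = 64/Re = 3.584
h_f = f(L/D)V²/(2g) = 3.584·(8.43/0.03160)·0.308²/(2·9.81) = 4.623 m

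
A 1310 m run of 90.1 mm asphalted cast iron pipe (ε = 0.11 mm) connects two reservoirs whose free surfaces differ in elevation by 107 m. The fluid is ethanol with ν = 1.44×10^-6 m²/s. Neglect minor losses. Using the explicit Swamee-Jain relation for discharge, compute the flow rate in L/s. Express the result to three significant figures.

Q ≈ 16.3 L/s

Swamee-Jain (Type II): Q = -0.965·√(gD⁵h_f/L)·ln[ε/(3.7D) + √(3.17ν²L/(gD³h_f))]
√(gD⁵h_f/L) = √(9.81·0.0901⁵·107/1310) = 0.002181
ε/(3.7D) = 3.30×10^-4; √(3.17ν²L/(gD³h_f)) = 1.06×10^-4
Q = -0.965·0.002181·ln(4.359×10^-4) = 0.01629 m³/s
Check: V = 2.55 m/s, Re = 1.60×10^5, f = 0.02231, h_f = 108 m ≈ 107 m ✓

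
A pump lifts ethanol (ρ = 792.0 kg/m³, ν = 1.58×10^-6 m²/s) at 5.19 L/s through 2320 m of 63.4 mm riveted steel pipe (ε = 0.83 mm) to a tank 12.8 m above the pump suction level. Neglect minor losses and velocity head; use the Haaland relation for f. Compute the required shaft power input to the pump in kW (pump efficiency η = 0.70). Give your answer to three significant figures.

P_shaft ≈ 13.1 kW

V = 4Q/(πD²) = 1.644 m/s; Re = 6.60×10^4; ε/D = 0.0131; f = 0.04241
h_f = f(L/D)V²/2g = 213.8 m
Total head H = z + h_f = 12.8 + 213.8 = 226.6 m
P_hyd = ρgQH = 792.0·9.81·0.00519·226.6 = 9.137 kW
P_shaft = P_hyd/η = 9.137/0.70 = 13.05 kW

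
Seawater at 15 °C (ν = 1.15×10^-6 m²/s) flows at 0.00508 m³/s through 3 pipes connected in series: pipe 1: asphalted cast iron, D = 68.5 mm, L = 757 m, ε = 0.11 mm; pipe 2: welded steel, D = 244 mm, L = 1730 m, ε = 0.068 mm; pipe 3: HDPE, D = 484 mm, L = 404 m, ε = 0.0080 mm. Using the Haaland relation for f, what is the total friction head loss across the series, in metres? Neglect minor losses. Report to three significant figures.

H ≈ 26.0 m

Pipe 1: V = 1.378 m/s, Re = 8.21×10^4, ε/D = 0.00161, f = 0.02422, h_1 = f(L/D)V²/2g = 25.92 m
Pipe 2: V = 0.1086 m/s, Re = 2.31×10^4, ε/D = 2.79×10^-4, f = 0.02538, h_2 = f(L/D)V²/2g = 0.1083 m
Pipe 3: V = 0.02761 m/s, Re = 1.16×10^4, ε/D = 1.65×10^-5, f = 0.02967, h_3 = f(L/D)V²/2g = 9.622×10^-4 m
Series → Q common, losses add: H = Σh = 26.03 m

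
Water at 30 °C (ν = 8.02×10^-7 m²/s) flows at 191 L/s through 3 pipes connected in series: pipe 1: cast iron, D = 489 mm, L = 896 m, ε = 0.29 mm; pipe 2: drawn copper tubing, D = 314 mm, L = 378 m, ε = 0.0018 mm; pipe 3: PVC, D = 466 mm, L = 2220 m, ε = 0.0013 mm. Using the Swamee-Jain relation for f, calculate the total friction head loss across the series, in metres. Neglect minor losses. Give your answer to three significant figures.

Pipe 1: V = 1.017 m/s, Re = 6.20×10^5, ε/D = 5.93×10^-4, f = 0.01817, h_1 = f(L/D)V²/2g = 1.755 m
Pipe 2: V = 2.467 m/s, Re = 9.66×10^5, ε/D = 5.73×10^-6, f = 0.01182, h_2 = f(L/D)V²/2g = 4.411 m
Pipe 3: V = 1.120 m/s, Re = 6.51×10^5, ε/D = 2.79×10^-6, f = 0.01255, h_3 = f(L/D)V²/2g = 3.821 m
Series → Q common, losses add: H = Σh = 9.987 m

H ≈ 9.99 m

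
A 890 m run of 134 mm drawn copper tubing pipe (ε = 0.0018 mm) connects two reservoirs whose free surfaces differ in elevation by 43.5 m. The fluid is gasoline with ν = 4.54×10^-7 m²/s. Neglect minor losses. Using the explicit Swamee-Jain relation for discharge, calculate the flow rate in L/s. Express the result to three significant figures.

Q ≈ 46.1 L/s

Swamee-Jain (Type II): Q = -0.965·√(gD⁵h_f/L)·ln[ε/(3.7D) + √(3.17ν²L/(gD³h_f))]
√(gD⁵h_f/L) = √(9.81·0.134⁵·43.5/890) = 0.004551
ε/(3.7D) = 3.63×10^-6; √(3.17ν²L/(gD³h_f)) = 2.38×10^-5
Q = -0.965·0.004551·ln(2.743×10^-5) = 0.04613 m³/s
Check: V = 3.27 m/s, Re = 9.66×10^5, f = 0.01200, h_f = 43.5 m ≈ 43.5 m ✓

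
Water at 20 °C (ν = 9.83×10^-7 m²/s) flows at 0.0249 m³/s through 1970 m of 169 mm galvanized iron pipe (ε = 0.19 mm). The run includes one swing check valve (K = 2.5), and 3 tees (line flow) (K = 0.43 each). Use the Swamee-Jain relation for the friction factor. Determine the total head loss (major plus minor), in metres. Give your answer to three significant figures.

H_L ≈ 16.1 m

V = 4Q/(πD²) = 1.110 m/s; V²/2g = 0.06280 m
Re = 1.91×10^5, ε/D = 0.00112 → f = 0.02173 (Swamee-Jain)
Major: h_f = f(L/D)·V²/2g = 0.02173·11657·0.06280 = 15.90 m
Minor: ΣK = 3.79; h_m = ΣK·V²/2g = 0.2380 m
Total H_L = 15.90 + 0.2380 = 16.14 m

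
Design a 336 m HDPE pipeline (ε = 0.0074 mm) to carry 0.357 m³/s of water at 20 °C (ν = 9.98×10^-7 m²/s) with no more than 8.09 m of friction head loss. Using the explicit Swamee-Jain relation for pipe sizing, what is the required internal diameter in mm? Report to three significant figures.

D ≈ 350 mm

Swamee-Jain (Type III): D = 0.66·[ε^1.25·(LQ²/(gh_f))^4.75 + ν·Q^9.4·(L/(gh_f))^5.2]^0.04
LQ²/(gh_f) = 0.5396; L/(gh_f) = 4.234
Term 1 = ε^1.25·(…)^4.75 = 2.06×10^-8; Term 2 = ν·Q^9.4·(…)^5.2 = 1.13×10^-7
D = 0.66·(2.06×10^-8 + 1.13×10^-7)^0.04 = 0.3504 m = 350 mm
Check: V = 3.70 m/s, Re = 1.30×10^6, f = 0.01169, h_f = 7.83 m ≈ 8.09 m ✓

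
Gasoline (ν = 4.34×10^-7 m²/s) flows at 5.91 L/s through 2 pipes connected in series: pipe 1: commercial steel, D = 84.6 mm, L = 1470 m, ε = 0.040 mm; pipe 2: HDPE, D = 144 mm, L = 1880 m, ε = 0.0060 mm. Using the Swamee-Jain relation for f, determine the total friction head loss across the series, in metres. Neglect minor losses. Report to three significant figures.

Pipe 1: V = 1.051 m/s, Re = 2.05×10^5, ε/D = 4.73×10^-4, f = 0.01875, h_1 = f(L/D)V²/2g = 18.35 m
Pipe 2: V = 0.3629 m/s, Re = 1.20×10^5, ε/D = 4.17×10^-5, f = 0.01747, h_2 = f(L/D)V²/2g = 1.531 m
Series → Q common, losses add: H = Σh = 19.88 m

H ≈ 19.9 m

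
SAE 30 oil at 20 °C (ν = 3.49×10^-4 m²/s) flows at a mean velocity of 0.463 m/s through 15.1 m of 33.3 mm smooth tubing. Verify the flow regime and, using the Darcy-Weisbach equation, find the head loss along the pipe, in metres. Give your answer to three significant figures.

Re = VD/ν = 0.463·0.03330/3.49×10^-4 = 44.2 → laminar (Re < 2300)
f = 64/Re = 1.449
h_f = f(L/D)V²/(2g) = 1.449·(15.1/0.03330)·0.463²/(2·9.81) = 7.178 m

h_f ≈ 7.18 m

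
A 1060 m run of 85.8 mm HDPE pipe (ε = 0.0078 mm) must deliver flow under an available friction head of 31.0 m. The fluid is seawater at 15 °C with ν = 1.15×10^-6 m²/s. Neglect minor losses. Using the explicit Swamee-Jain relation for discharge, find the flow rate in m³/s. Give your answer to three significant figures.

Swamee-Jain (Type II): Q = -0.965·√(gD⁵h_f/L)·ln[ε/(3.7D) + √(3.17ν²L/(gD³h_f))]
√(gD⁵h_f/L) = √(9.81·0.0858⁵·31.0/1060) = 0.001155
ε/(3.7D) = 2.46×10^-5; √(3.17ν²L/(gD³h_f)) = 1.52×10^-4
Q = -0.965·0.001155·ln(1.767×10^-4) = 0.009631 m³/s
Check: V = 1.67 m/s, Re = 1.24×10^5, f = 0.01768, h_f = 30.9 m ≈ 31.0 m ✓

Q ≈ 0.00963 m³/s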